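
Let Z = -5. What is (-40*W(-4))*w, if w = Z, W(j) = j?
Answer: -800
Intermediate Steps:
w = -5
(-40*W(-4))*w = -40*(-4)*(-5) = 160*(-5) = -800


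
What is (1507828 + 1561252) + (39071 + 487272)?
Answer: 3595423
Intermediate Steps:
(1507828 + 1561252) + (39071 + 487272) = 3069080 + 526343 = 3595423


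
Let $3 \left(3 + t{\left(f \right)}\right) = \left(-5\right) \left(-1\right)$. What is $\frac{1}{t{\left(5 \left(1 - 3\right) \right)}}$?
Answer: $- \frac{3}{4} \approx -0.75$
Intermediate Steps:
$t{\left(f \right)} = - \frac{4}{3}$ ($t{\left(f \right)} = -3 + \frac{\left(-5\right) \left(-1\right)}{3} = -3 + \frac{1}{3} \cdot 5 = -3 + \frac{5}{3} = - \frac{4}{3}$)
$\frac{1}{t{\left(5 \left(1 - 3\right) \right)}} = \frac{1}{- \frac{4}{3}} = - \frac{3}{4}$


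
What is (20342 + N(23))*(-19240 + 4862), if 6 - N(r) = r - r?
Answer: -292563544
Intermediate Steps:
N(r) = 6 (N(r) = 6 - (r - r) = 6 - 1*0 = 6 + 0 = 6)
(20342 + N(23))*(-19240 + 4862) = (20342 + 6)*(-19240 + 4862) = 20348*(-14378) = -292563544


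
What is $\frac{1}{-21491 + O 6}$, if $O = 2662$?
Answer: $- \frac{1}{5519} \approx -0.00018119$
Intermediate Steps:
$\frac{1}{-21491 + O 6} = \frac{1}{-21491 + 2662 \cdot 6} = \frac{1}{-21491 + 15972} = \frac{1}{-5519} = - \frac{1}{5519}$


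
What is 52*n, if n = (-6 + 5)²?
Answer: 52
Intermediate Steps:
n = 1 (n = (-1)² = 1)
52*n = 52*1 = 52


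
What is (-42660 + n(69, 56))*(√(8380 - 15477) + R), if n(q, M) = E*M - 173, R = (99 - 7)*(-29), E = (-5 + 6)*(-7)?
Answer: 115324300 - 43225*I*√7097 ≈ 1.1532e+8 - 3.6414e+6*I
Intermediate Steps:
E = -7 (E = 1*(-7) = -7)
R = -2668 (R = 92*(-29) = -2668)
n(q, M) = -173 - 7*M (n(q, M) = -7*M - 173 = -173 - 7*M)
(-42660 + n(69, 56))*(√(8380 - 15477) + R) = (-42660 + (-173 - 7*56))*(√(8380 - 15477) - 2668) = (-42660 + (-173 - 392))*(√(-7097) - 2668) = (-42660 - 565)*(I*√7097 - 2668) = -43225*(-2668 + I*√7097) = 115324300 - 43225*I*√7097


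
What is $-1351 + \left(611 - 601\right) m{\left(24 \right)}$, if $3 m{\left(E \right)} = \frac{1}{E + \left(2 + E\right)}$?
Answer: $- \frac{20264}{15} \approx -1350.9$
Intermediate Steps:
$m{\left(E \right)} = \frac{1}{3 \left(2 + 2 E\right)}$ ($m{\left(E \right)} = \frac{1}{3 \left(E + \left(2 + E\right)\right)} = \frac{1}{3 \left(2 + 2 E\right)}$)
$-1351 + \left(611 - 601\right) m{\left(24 \right)} = -1351 + \left(611 - 601\right) \frac{1}{6 \left(1 + 24\right)} = -1351 + \left(611 - 601\right) \frac{1}{6 \cdot 25} = -1351 + 10 \cdot \frac{1}{6} \cdot \frac{1}{25} = -1351 + 10 \cdot \frac{1}{150} = -1351 + \frac{1}{15} = - \frac{20264}{15}$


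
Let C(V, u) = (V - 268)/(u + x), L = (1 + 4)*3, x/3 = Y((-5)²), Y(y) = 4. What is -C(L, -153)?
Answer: -253/141 ≈ -1.7943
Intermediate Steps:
x = 12 (x = 3*4 = 12)
L = 15 (L = 5*3 = 15)
C(V, u) = (-268 + V)/(12 + u) (C(V, u) = (V - 268)/(u + 12) = (-268 + V)/(12 + u))
-C(L, -153) = -(-268 + 15)/(12 - 153) = -(-253)/(-141) = -(-1)*(-253)/141 = -1*253/141 = -253/141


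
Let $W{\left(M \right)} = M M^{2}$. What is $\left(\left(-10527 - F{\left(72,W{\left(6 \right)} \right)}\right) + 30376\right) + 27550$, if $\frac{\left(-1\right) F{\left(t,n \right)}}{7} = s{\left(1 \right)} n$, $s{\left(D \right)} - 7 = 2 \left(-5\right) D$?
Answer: $42863$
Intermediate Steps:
$s{\left(D \right)} = 7 - 10 D$ ($s{\left(D \right)} = 7 + 2 \left(-5\right) D = 7 - 10 D$)
$W{\left(M \right)} = M^{3}$
$F{\left(t,n \right)} = 21 n$ ($F{\left(t,n \right)} = - 7 \left(7 - 10\right) n = - 7 \left(- 3 n\right) = 21 n$)
$\left(\left(-10527 - F{\left(72,W{\left(6 \right)} \right)}\right) + 30376\right) + 27550 = \left(\left(-10527 - 21 \cdot 6^{3}\right) + 30376\right) + 27550 = \left(\left(-10527 - 21 \cdot 216\right) + 30376\right) + 27550 = \left(\left(-10527 - 4536\right) + 30376\right) + 27550 = \left(-15063 + 30376\right) + 27550 = 15313 + 27550 = 42863$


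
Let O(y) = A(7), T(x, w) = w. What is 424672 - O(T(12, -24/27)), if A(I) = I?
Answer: 424665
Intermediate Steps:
O(y) = 7
424672 - O(T(12, -24/27)) = 424672 - 1*7 = 424672 - 7 = 424665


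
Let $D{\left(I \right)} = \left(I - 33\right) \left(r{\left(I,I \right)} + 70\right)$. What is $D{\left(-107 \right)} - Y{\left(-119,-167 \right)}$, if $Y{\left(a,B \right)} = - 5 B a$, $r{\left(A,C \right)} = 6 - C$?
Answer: $73745$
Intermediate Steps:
$D{\left(I \right)} = \left(-33 + I\right) \left(76 - I\right)$ ($D{\left(I \right)} = \left(I - 33\right) \left(\left(6 - I\right) + 70\right) = \left(-33 + I\right) \left(76 - I\right)$)
$Y{\left(a,B \right)} = - 5 B a$
$D{\left(-107 \right)} - Y{\left(-119,-167 \right)} = \left(-2508 - \left(-107\right)^{2} + 109 \left(-107\right)\right) - \left(-5\right) \left(-167\right) \left(-119\right) = \left(-2508 - 11449 - 11663\right) - -99365 = \left(-2508 - 11449 - 11663\right) + 99365 = -25620 + 99365 = 73745$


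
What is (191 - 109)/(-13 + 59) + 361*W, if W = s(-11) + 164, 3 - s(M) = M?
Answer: 1477975/23 ≈ 64260.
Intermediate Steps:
s(M) = 3 - M
W = 178 (W = (3 - 1*(-11)) + 164 = (3 + 11) + 164 = 14 + 164 = 178)
(191 - 109)/(-13 + 59) + 361*W = (191 - 109)/(-13 + 59) + 361*178 = 82/46 + 64258 = 82*(1/46) + 64258 = 41/23 + 64258 = 1477975/23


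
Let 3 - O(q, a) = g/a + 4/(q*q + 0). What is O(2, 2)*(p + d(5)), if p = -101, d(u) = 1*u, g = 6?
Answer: 96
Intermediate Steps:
d(u) = u
O(q, a) = 3 - 6/a - 4/q² (O(q, a) = 3 - (6/a + 4/(q*q + 0)) = 3 - (6/a + 4/(q² + 0)) = 3 - (6/a + 4/(q²)) = 3 - (6/a + 4/q²) = 3 - (4/q² + 6/a) = 3 + (-6/a - 4/q²) = 3 - 6/a - 4/q²)
O(2, 2)*(p + d(5)) = (3 - 6/2 - 4/2²)*(-101 + 5) = (3 - 6*½ - 4*¼)*(-96) = (3 - 3 - 1)*(-96) = -1*(-96) = 96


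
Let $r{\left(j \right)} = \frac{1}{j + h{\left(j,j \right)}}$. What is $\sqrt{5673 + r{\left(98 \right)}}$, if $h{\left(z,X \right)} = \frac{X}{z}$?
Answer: $\frac{2 \sqrt{1544477}}{33} \approx 75.319$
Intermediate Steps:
$r{\left(j \right)} = \frac{1}{1 + j}$ ($r{\left(j \right)} = \frac{1}{j + \frac{j}{j}} = \frac{1}{j + 1} = \frac{1}{1 + j}$)
$\sqrt{5673 + r{\left(98 \right)}} = \sqrt{5673 + \frac{1}{1 + 98}} = \sqrt{5673 + \frac{1}{99}} = \sqrt{\frac{561628}{99}} = \frac{2 \sqrt{1544477}}{33}$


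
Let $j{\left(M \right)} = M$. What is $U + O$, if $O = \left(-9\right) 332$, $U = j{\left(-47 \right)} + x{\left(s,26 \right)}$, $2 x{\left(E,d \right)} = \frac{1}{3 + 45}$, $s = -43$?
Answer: $- \frac{291359}{96} \approx -3035.0$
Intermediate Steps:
$x{\left(E,d \right)} = \frac{1}{96}$ ($x{\left(E,d \right)} = \frac{1}{2 \left(3 + 45\right)} = \frac{1}{2 \cdot 48} = \frac{1}{2} \cdot \frac{1}{48} = \frac{1}{96}$)
$U = - \frac{4511}{96}$ ($U = -47 + \frac{1}{96} = - \frac{4511}{96} \approx -46.99$)
$O = -2988$
$U + O = - \frac{4511}{96} - 2988 = - \frac{291359}{96}$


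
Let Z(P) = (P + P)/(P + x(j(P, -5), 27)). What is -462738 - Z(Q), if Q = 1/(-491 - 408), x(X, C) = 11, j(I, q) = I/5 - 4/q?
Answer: -2287776671/4944 ≈ -4.6274e+5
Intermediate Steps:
j(I, q) = -4/q + I/5 (j(I, q) = I*(⅕) - 4/q = I/5 - 4/q = -4/q + I/5)
Q = -1/899 (Q = 1/(-899) = -1/899 ≈ -0.0011123)
Z(P) = 2*P/(11 + P) (Z(P) = (P + P)/(P + 11) = (2*P)/(11 + P) = 2*P/(11 + P))
-462738 - Z(Q) = -462738 - 2*(-1)/(899*(11 - 1/899)) = -462738 - 2*(-1)/(899*9888/899) = -462738 - 2*(-1)*899/(899*9888) = -462738 - 1*(-1/4944) = -462738 + 1/4944 = -2287776671/4944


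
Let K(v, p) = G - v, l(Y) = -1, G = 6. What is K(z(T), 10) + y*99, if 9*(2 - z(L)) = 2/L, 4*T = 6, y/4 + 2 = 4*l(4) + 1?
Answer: -53348/27 ≈ -1975.9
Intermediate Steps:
y = -20 (y = -8 + 4*(4*(-1) + 1) = -8 + 4*(-4 + 1) = -8 + 4*(-3) = -8 - 12 = -20)
T = 3/2 (T = (1/4)*6 = 3/2 ≈ 1.5000)
z(L) = 2 - 2/(9*L)
K(v, p) = 6 - v
K(z(T), 10) + y*99 = (6 - (2 - 2/(9*3/2))) - 20*99 = (6 - (2 - 2/9*2/3)) - 1980 = (6 - (2 - 4/27)) - 1980 = (6 - 1*50/27) - 1980 = (6 - 50/27) - 1980 = 112/27 - 1980 = -53348/27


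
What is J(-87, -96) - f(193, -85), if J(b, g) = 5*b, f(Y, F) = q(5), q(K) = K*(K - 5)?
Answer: -435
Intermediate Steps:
q(K) = K*(-5 + K)
f(Y, F) = 0 (f(Y, F) = 5*(-5 + 5) = 5*0 = 0)
J(-87, -96) - f(193, -85) = 5*(-87) - 1*0 = -435 + 0 = -435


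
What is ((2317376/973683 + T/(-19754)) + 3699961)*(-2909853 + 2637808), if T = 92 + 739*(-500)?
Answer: -9680170578862725292075/9617066991 ≈ -1.0066e+12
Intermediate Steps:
T = -369408 (T = 92 - 369500 = -369408)
((2317376/973683 + T/(-19754)) + 3699961)*(-2909853 + 2637808) = ((2317376/973683 - 369408/(-19754)) + 3699961)*(-2909853 + 2637808) = ((2317376*(1/973683) - 369408*(-1/19754)) + 3699961)*(-272045) = ((2317376/973683 + 184704/9877) + 3699961)*(-272045) = (202731867584/9617066991 + 3699961)*(-272045) = (35582975532954935/9617066991)*(-272045) = -9680170578862725292075/9617066991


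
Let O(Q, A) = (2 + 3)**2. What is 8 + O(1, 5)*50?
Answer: 1258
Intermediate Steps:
O(Q, A) = 25 (O(Q, A) = 5**2 = 25)
8 + O(1, 5)*50 = 8 + 25*50 = 8 + 1250 = 1258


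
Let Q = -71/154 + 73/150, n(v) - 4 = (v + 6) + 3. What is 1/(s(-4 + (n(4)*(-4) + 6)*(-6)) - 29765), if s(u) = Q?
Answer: -5775/171892727 ≈ -3.3597e-5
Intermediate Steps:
n(v) = 13 + v (n(v) = 4 + ((v + 6) + 3) = 4 + ((6 + v) + 3) = 4 + (9 + v) = 13 + v)
Q = 148/5775 (Q = -71*1/154 + 73*(1/150) = -71/154 + 73/150 = 148/5775 ≈ 0.025628)
s(u) = 148/5775
1/(s(-4 + (n(4)*(-4) + 6)*(-6)) - 29765) = 1/(148/5775 - 29765) = 1/(-171892727/5775) = -5775/171892727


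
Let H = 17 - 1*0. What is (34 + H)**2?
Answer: 2601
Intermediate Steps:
H = 17 (H = 17 + 0 = 17)
(34 + H)**2 = (34 + 17)**2 = 51**2 = 2601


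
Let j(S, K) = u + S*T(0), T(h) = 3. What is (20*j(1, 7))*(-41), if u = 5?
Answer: -6560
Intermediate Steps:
j(S, K) = 5 + 3*S (j(S, K) = 5 + S*3 = 5 + 3*S)
(20*j(1, 7))*(-41) = (20*(5 + 3*1))*(-41) = (20*(5 + 3))*(-41) = (20*8)*(-41) = 160*(-41) = -6560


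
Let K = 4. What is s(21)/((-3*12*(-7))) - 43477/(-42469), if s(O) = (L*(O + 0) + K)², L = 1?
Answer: 5357047/1528884 ≈ 3.5039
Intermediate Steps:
s(O) = (4 + O)² (s(O) = (1*(O + 0) + 4)² = (1*O + 4)² = (O + 4)² = (4 + O)²)
s(21)/((-3*12*(-7))) - 43477/(-42469) = (4 + 21)²/((-3*12*(-7))) - 43477/(-42469) = 25²/((-36*(-7))) - 43477*(-1/42469) = 625/252 + 6211/6067 = 5357047/1528884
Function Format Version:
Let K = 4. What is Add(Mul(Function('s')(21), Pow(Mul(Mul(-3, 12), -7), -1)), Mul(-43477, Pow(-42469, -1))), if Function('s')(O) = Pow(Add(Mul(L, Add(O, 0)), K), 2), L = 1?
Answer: Rational(5357047, 1528884) ≈ 3.5039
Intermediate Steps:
Function('s')(O) = Pow(Add(4, O), 2) (Function('s')(O) = Pow(Add(Mul(1, Add(O, 0)), 4), 2) = Pow(Add(Mul(1, O), 4), 2) = Pow(Add(O, 4), 2) = Pow(Add(4, O), 2))
Add(Mul(Function('s')(21), Pow(Mul(Mul(-3, 12), -7), -1)), Mul(-43477, Pow(-42469, -1))) = Add(Mul(Pow(Add(4, 21), 2), Pow(Mul(Mul(-3, 12), -7), -1)), Mul(-43477, Pow(-42469, -1))) = Add(Mul(Pow(25, 2), Pow(Mul(-36, -7), -1)), Mul(-43477, Rational(-1, 42469))) = Add(Mul(625, Pow(252, -1)), Rational(6211, 6067)) = Add(Mul(625, Rational(1, 252)), Rational(6211, 6067)) = Add(Rational(625, 252), Rational(6211, 6067)) = Rational(5357047, 1528884)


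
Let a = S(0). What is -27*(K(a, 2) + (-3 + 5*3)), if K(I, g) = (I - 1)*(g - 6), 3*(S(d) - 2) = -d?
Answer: -216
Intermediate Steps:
S(d) = 2 - d/3 (S(d) = 2 + (-d)/3 = 2 - d/3)
a = 2 (a = 2 - ⅓*0 = 2 + 0 = 2)
K(I, g) = (-1 + I)*(-6 + g)
-27*(K(a, 2) + (-3 + 5*3)) = -27*((6 - 1*2 - 6*2 + 2*2) + (-3 + 5*3)) = -27*((6 - 2 - 12 + 4) + (-3 + 15)) = -27*(-4 + 12) = -27*8 = -216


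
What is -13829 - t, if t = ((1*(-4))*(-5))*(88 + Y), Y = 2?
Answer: -15629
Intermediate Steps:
t = 1800 (t = ((1*(-4))*(-5))*(88 + 2) = -4*(-5)*90 = 20*90 = 1800)
-13829 - t = -13829 - 1*1800 = -13829 - 1800 = -15629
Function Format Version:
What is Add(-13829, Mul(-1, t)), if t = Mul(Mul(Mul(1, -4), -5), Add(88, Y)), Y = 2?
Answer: -15629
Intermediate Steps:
t = 1800 (t = Mul(Mul(Mul(1, -4), -5), Add(88, 2)) = Mul(Mul(-4, -5), 90) = Mul(20, 90) = 1800)
Add(-13829, Mul(-1, t)) = Add(-13829, Mul(-1, 1800)) = Add(-13829, -1800) = -15629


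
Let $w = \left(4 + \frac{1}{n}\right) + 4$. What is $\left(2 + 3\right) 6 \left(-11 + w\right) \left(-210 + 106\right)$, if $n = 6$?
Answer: $8840$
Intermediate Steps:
$w = \frac{49}{6}$ ($w = \left(4 + \frac{1}{6}\right) + 4 = \frac{25}{6} + 4 = \frac{49}{6} \approx 8.1667$)
$\left(2 + 3\right) 6 \left(-11 + w\right) \left(-210 + 106\right) = \left(2 + 3\right) 6 \left(-11 + \frac{49}{6}\right) \left(-210 + 106\right) = 5 \cdot 6 \left(- \frac{17}{6}\right) \left(-104\right) = 30 \left(- \frac{17}{6}\right) \left(-104\right) = \left(-85\right) \left(-104\right) = 8840$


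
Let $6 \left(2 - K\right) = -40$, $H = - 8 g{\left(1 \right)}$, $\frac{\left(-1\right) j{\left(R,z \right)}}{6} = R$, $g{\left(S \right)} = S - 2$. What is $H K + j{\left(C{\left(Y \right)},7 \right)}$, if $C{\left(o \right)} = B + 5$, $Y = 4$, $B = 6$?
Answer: $\frac{10}{3} \approx 3.3333$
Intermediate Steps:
$g{\left(S \right)} = -2 + S$ ($g{\left(S \right)} = S - 2 = -2 + S$)
$C{\left(o \right)} = 11$ ($C{\left(o \right)} = 6 + 5 = 11$)
$j{\left(R,z \right)} = - 6 R$
$H = 8$ ($H = - 8 \left(-2 + 1\right) = \left(-8\right) \left(-1\right) = 8$)
$K = \frac{26}{3}$ ($K = 2 - - \frac{20}{3} = 2 + \frac{20}{3} = \frac{26}{3} \approx 8.6667$)
$H K + j{\left(C{\left(Y \right)},7 \right)} = 8 \cdot \frac{26}{3} - 66 = \frac{208}{3} - 66 = \frac{10}{3}$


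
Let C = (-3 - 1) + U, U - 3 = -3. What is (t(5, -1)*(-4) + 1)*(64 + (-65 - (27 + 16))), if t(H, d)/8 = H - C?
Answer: 12628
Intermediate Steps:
U = 0 (U = 3 - 3 = 0)
C = -4 (C = (-3 - 1) + 0 = -4 + 0 = -4)
t(H, d) = 32 + 8*H (t(H, d) = 8*(H - 1*(-4)) = 8*(H + 4) = 8*(4 + H) = 32 + 8*H)
(t(5, -1)*(-4) + 1)*(64 + (-65 - (27 + 16))) = ((32 + 8*5)*(-4) + 1)*(64 + (-65 - (27 + 16))) = ((32 + 40)*(-4) + 1)*(64 + (-65 - 1*43)) = (72*(-4) + 1)*(64 + (-65 - 43)) = (-288 + 1)*(64 - 108) = -287*(-44) = 12628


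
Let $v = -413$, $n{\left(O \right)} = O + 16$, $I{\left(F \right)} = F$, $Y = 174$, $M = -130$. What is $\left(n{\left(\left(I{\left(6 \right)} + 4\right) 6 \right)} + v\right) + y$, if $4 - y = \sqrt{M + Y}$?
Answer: $-333 - 2 \sqrt{11} \approx -339.63$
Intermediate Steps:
$y = 4 - 2 \sqrt{11}$ ($y = 4 - \sqrt{-130 + 174} = 4 - \sqrt{44} = 4 - 2 \sqrt{11} \approx -2.6333$)
$n{\left(O \right)} = 16 + O$
$\left(n{\left(\left(I{\left(6 \right)} + 4\right) 6 \right)} + v\right) + y = \left(\left(16 + \left(6 + 4\right) 6\right) - 413\right) + \left(4 - 2 \sqrt{11}\right) = \left(\left(16 + 10 \cdot 6\right) - 413\right) + \left(4 - 2 \sqrt{11}\right) = \left(\left(16 + 60\right) - 413\right) + \left(4 - 2 \sqrt{11}\right) = \left(76 - 413\right) + \left(4 - 2 \sqrt{11}\right) = -337 + \left(4 - 2 \sqrt{11}\right) = -333 - 2 \sqrt{11}$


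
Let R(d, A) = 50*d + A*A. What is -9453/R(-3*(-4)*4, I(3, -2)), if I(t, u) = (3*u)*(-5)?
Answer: -3151/1100 ≈ -2.8645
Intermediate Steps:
I(t, u) = -15*u
R(d, A) = A² + 50*d (R(d, A) = 50*d + A² = A² + 50*d)
-9453/R(-3*(-4)*4, I(3, -2)) = -9453/((-15*(-2))² + 50*(-3*(-4)*4)) = -9453/(30² + 50*(12*4)) = -9453/(900 + 50*48) = -9453/(900 + 2400) = -9453/3300 = -9453*1/3300 = -3151/1100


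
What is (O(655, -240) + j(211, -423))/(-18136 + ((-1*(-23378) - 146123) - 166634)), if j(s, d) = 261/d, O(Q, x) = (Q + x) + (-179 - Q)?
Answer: 346/253565 ≈ 0.0013645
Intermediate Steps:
O(Q, x) = -179 + x
(O(655, -240) + j(211, -423))/(-18136 + ((-1*(-23378) - 146123) - 166634)) = ((-179 - 240) + 261/(-423))/(-18136 + ((-1*(-23378) - 146123) - 166634)) = (-419 + 261*(-1/423))/(-18136 + ((23378 - 146123) - 166634)) = (-419 - 29/47)/(-18136 + (-122745 - 166634)) = -19722/(47*(-18136 - 289379)) = -19722/47/(-307515) = -19722/47*(-1/307515) = 346/253565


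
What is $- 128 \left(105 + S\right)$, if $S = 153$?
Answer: $-33024$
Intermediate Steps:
$- 128 \left(105 + S\right) = - 128 \left(105 + 153\right) = \left(-128\right) 258 = -33024$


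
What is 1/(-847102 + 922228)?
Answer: 1/75126 ≈ 1.3311e-5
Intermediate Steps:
1/(-847102 + 922228) = 1/75126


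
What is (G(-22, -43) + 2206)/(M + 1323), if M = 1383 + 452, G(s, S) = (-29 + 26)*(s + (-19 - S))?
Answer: 1100/1579 ≈ 0.69664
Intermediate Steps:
G(s, S) = 57 - 3*s + 3*S (G(s, S) = -3*(-19 + s - S) = 57 - 3*s + 3*S)
M = 1835
(G(-22, -43) + 2206)/(M + 1323) = ((57 - 3*(-22) + 3*(-43)) + 2206)/(1835 + 1323) = ((57 + 66 - 129) + 2206)/3158 = (-6 + 2206)*(1/3158) = 2200*(1/3158) = 1100/1579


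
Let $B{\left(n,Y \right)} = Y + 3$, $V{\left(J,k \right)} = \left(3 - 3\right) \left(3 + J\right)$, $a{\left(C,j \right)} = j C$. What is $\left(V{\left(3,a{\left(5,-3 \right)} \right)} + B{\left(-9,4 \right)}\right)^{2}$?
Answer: $49$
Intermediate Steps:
$a{\left(C,j \right)} = C j$
$V{\left(J,k \right)} = 0$ ($V{\left(J,k \right)} = 0 \left(3 + J\right) = 0$)
$B{\left(n,Y \right)} = 3 + Y$
$\left(V{\left(3,a{\left(5,-3 \right)} \right)} + B{\left(-9,4 \right)}\right)^{2} = \left(0 + \left(3 + 4\right)\right)^{2} = \left(0 + 7\right)^{2} = 7^{2} = 49$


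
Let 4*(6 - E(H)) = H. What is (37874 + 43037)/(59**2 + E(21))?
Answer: 323644/13927 ≈ 23.239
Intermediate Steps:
E(H) = 6 - H/4
(37874 + 43037)/(59**2 + E(21)) = (37874 + 43037)/(59**2 + (6 - 1/4*21)) = 80911/(3481 + (6 - 21/4)) = 80911/(3481 + 3/4) = 80911/(13927/4) = 80911*(4/13927) = 323644/13927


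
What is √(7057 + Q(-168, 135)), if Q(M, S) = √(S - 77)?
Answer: √(7057 + √58) ≈ 84.051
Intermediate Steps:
Q(M, S) = √(-77 + S)
√(7057 + Q(-168, 135)) = √(7057 + √(-77 + 135)) = √(7057 + √58)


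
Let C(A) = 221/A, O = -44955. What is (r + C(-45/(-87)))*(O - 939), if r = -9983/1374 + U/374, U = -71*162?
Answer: -3824972241611/214115 ≈ -1.7864e+7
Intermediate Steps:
U = -11502
r = -9768695/256938 (r = -9983/1374 - 11502/374 = -9983*1/1374 - 11502*1/374 = -9983/1374 - 5751/187 = -9768695/256938 ≈ -38.020)
(r + C(-45/(-87)))*(O - 939) = (-9768695/256938 + 221/((-45/(-87))))*(-44955 - 939) = (-9768695/256938 + 221/((-45*(-1/87))))*(-45894) = (-9768695/256938 + 221/(15/29))*(-45894) = (-9768695/256938 + 221*(29/15))*(-45894) = (-9768695/256938 + 6409/15)*(-45894) = (500061739/1284690)*(-45894) = -3824972241611/214115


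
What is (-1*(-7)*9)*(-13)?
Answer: -819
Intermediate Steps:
(-1*(-7)*9)*(-13) = (7*9)*(-13) = 63*(-13) = -819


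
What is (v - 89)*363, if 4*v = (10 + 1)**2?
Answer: -85305/4 ≈ -21326.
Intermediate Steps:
v = 121/4 (v = (10 + 1)**2/4 = (1/4)*11**2 = (1/4)*121 = 121/4 ≈ 30.250)
(v - 89)*363 = (121/4 - 89)*363 = -235/4*363 = -85305/4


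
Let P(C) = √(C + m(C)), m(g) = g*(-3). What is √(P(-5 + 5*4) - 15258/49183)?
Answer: √(-750434214 + 2418967489*I*√30)/49183 ≈ 1.6087 + 1.7024*I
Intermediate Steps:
m(g) = -3*g
P(C) = √2*√(-C) (P(C) = √(C - 3*C) = √(-2*C) = √2*√(-C))
√(P(-5 + 5*4) - 15258/49183) = √(√2*√(-(-5 + 5*4)) - 15258/49183) = √(√2*√(-(-5 + 20)) - 15258*1/49183) = √(√2*√(-1*15) - 15258/49183) = √(√2*√(-15) - 15258/49183) = √(√2*(I*√15) - 15258/49183) = √(I*√30 - 15258/49183) = √(-15258/49183 + I*√30)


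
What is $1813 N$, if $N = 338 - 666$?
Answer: $-594664$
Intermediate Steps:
$N = -328$ ($N = 338 - 666 = -328$)
$1813 N = 1813 \left(-328\right) = -594664$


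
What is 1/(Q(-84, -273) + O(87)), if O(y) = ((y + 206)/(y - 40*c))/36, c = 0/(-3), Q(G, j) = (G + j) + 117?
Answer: -3132/751387 ≈ -0.0041683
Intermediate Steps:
Q(G, j) = 117 + G + j
c = 0 (c = 0*(-⅓) = 0)
O(y) = (206 + y)/(36*y) (O(y) = ((y + 206)/(y - 40*0))/36 = ((206 + y)/(y + 0))*(1/36) = ((206 + y)/y)*(1/36) = (206 + y)/(36*y))
1/(Q(-84, -273) + O(87)) = 1/((117 - 84 - 273) + (1/36)*(206 + 87)/87) = 1/(-240 + (1/36)*(1/87)*293) = 1/(-240 + 293/3132) = 1/(-751387/3132) = -3132/751387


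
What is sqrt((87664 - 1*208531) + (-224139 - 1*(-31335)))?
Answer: I*sqrt(313671) ≈ 560.06*I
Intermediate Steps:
sqrt((87664 - 1*208531) + (-224139 - 1*(-31335))) = sqrt((87664 - 208531) + (-224139 + 31335)) = sqrt(-120867 - 192804) = sqrt(-313671) = I*sqrt(313671)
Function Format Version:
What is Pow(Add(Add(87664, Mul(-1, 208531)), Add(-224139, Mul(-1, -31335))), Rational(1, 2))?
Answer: Mul(I, Pow(313671, Rational(1, 2))) ≈ Mul(560.06, I)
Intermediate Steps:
Pow(Add(Add(87664, Mul(-1, 208531)), Add(-224139, Mul(-1, -31335))), Rational(1, 2)) = Pow(Add(Add(87664, -208531), Add(-224139, 31335)), Rational(1, 2)) = Pow(Add(-120867, -192804), Rational(1, 2)) = Pow(-313671, Rational(1, 2)) = Mul(I, Pow(313671, Rational(1, 2)))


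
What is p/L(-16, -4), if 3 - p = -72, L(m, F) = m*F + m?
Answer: 25/16 ≈ 1.5625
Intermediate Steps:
L(m, F) = m + F*m (L(m, F) = F*m + m = m + F*m)
p = 75 (p = 3 - 1*(-72) = 3 + 72 = 75)
p/L(-16, -4) = 75/((-16*(1 - 4))) = 75/((-16*(-3))) = 75/48 = 75*(1/48) = 25/16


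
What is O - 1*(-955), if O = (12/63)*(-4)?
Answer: 20039/21 ≈ 954.24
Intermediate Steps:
O = -16/21 (O = (12*(1/63))*(-4) = (4/21)*(-4) = -16/21 ≈ -0.76190)
O - 1*(-955) = -16/21 - 1*(-955) = -16/21 + 955 = 20039/21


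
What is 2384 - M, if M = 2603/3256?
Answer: 7759701/3256 ≈ 2383.2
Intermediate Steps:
M = 2603/3256 (M = 2603*(1/3256) = 2603/3256 ≈ 0.79945)
2384 - M = 2384 - 1*2603/3256 = 2384 - 2603/3256 = 7759701/3256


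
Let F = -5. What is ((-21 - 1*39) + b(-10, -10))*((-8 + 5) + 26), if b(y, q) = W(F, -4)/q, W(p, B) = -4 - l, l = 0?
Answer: -6854/5 ≈ -1370.8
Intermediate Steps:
W(p, B) = -4 (W(p, B) = -4 - 1*0 = -4 + 0 = -4)
b(y, q) = -4/q
((-21 - 1*39) + b(-10, -10))*((-8 + 5) + 26) = ((-21 - 1*39) - 4/(-10))*((-8 + 5) + 26) = ((-21 - 39) - 4*(-1/10))*(-3 + 26) = (-60 + 2/5)*23 = -298/5*23 = -6854/5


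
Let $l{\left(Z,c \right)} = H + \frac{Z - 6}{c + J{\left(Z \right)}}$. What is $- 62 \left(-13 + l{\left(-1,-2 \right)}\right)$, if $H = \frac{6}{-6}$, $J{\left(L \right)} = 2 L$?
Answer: $\frac{1519}{2} \approx 759.5$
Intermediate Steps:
$H = -1$ ($H = 6 \left(- \frac{1}{6}\right) = -1$)
$l{\left(Z,c \right)} = -1 + \frac{-6 + Z}{c + 2 Z}$ ($l{\left(Z,c \right)} = -1 + \frac{Z - 6}{c + 2 Z} = -1 + \frac{-6 + Z}{c + 2 Z}$)
$- 62 \left(-13 + l{\left(-1,-2 \right)}\right) = - 62 \left(-13 + \frac{-6 - -1 - -2}{-2 + 2 \left(-1\right)}\right) = - 62 \left(-13 + \frac{-6 + 1 + 2}{-2 - 2}\right) = - 62 \left(-13 + \frac{1}{-4} \left(-3\right)\right) = - 62 \left(-13 - - \frac{3}{4}\right) = - 62 \left(-13 + \frac{3}{4}\right) = \left(-62\right) \left(- \frac{49}{4}\right) = \frac{1519}{2}$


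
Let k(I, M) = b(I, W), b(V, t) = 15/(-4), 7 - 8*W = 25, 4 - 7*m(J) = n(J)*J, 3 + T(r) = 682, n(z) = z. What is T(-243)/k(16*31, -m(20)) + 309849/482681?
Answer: -1306313861/7240215 ≈ -180.42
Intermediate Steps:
T(r) = 679 (T(r) = -3 + 682 = 679)
m(J) = 4/7 - J²/7 (m(J) = 4/7 - J*J/7 = 4/7 - J²/7)
W = -9/4 (W = 7/8 - ⅛*25 = 7/8 - 25/8 = -9/4 ≈ -2.2500)
b(V, t) = -15/4 (b(V, t) = 15*(-¼) = -15/4)
k(I, M) = -15/4
T(-243)/k(16*31, -m(20)) + 309849/482681 = 679/(-15/4) + 309849/482681 = 679*(-4/15) + 309849*(1/482681) = -2716/15 + 309849/482681 = -1306313861/7240215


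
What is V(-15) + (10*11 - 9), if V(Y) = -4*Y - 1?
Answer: 160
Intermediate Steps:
V(Y) = -1 - 4*Y
V(-15) + (10*11 - 9) = (-1 - 4*(-15)) + (10*11 - 9) = (-1 + 60) + (110 - 9) = 59 + 101 = 160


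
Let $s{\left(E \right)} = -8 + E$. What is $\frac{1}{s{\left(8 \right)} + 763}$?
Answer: $\frac{1}{763} \approx 0.0013106$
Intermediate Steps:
$\frac{1}{s{\left(8 \right)} + 763} = \frac{1}{\left(-8 + 8\right) + 763} = \frac{1}{0 + 763} = \frac{1}{763}$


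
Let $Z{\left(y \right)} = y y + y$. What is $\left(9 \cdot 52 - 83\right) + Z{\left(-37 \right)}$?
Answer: $1717$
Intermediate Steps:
$Z{\left(y \right)} = y + y^{2}$ ($Z{\left(y \right)} = y^{2} + y = y + y^{2}$)
$\left(9 \cdot 52 - 83\right) + Z{\left(-37 \right)} = \left(9 \cdot 52 - 83\right) - 37 \left(1 - 37\right) = \left(468 - 83\right) - -1332 = 385 + 1332 = 1717$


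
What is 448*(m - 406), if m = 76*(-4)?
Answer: -318080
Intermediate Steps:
m = -304
448*(m - 406) = 448*(-304 - 406) = 448*(-710) = -318080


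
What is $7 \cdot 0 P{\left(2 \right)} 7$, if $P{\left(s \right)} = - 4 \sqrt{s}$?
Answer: $0$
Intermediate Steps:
$7 \cdot 0 P{\left(2 \right)} 7 = 7 \cdot 0 \left(- 4 \sqrt{2}\right) 7 = 0 \left(- 4 \sqrt{2}\right) 7 = 0 \cdot 7 = 0$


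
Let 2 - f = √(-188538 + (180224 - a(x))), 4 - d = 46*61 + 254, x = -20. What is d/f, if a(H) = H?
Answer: -3056/4149 - 1528*I*√8294/4149 ≈ -0.73656 - 33.54*I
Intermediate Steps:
d = -3056 (d = 4 - (46*61 + 254) = 4 - (2806 + 254) = 4 - 1*3060 = 4 - 3060 = -3056)
f = 2 - I*√8294 (f = 2 - √(-188538 + (180224 - 1*(-20))) = 2 - √(-188538 + (180224 + 20)) = 2 - √(-188538 + 180244) = 2 - √(-8294) = 2 - I*√8294 ≈ 2.0 - 91.071*I)
d/f = -3056/(2 - I*√8294)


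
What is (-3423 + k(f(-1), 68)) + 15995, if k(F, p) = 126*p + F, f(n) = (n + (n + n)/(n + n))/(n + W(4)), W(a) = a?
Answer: 21140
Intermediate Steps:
f(n) = (1 + n)/(4 + n) (f(n) = (n + (n + n)/(n + n))/(n + 4) = (n + (2*n)/((2*n)))/(4 + n) = (n + (2*n)*(1/(2*n)))/(4 + n) = (n + 1)/(4 + n) = (1 + n)/(4 + n))
k(F, p) = F + 126*p
(-3423 + k(f(-1), 68)) + 15995 = (-3423 + ((1 - 1)/(4 - 1) + 126*68)) + 15995 = (-3423 + (0/3 + 8568)) + 15995 = (-3423 + ((⅓)*0 + 8568)) + 15995 = (-3423 + (0 + 8568)) + 15995 = (-3423 + 8568) + 15995 = 5145 + 15995 = 21140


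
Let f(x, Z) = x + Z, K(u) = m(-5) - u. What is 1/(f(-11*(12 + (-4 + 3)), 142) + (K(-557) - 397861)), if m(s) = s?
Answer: -1/397288 ≈ -2.5171e-6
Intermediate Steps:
K(u) = -5 - u
f(x, Z) = Z + x
1/(f(-11*(12 + (-4 + 3)), 142) + (K(-557) - 397861)) = 1/((142 - 11*(12 + (-4 + 3))) + ((-5 - 1*(-557)) - 397861)) = 1/((142 - 11*(12 - 1)) + ((-5 + 557) - 397861)) = 1/((142 - 11*11) + (552 - 397861)) = 1/((142 - 121) - 397309) = 1/(21 - 397309) = 1/(-397288) = -1/397288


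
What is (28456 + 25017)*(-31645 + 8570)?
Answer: -1233889475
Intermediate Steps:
(28456 + 25017)*(-31645 + 8570) = 53473*(-23075) = -1233889475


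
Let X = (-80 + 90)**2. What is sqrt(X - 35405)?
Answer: I*sqrt(35305) ≈ 187.9*I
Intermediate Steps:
X = 100 (X = 10**2 = 100)
sqrt(X - 35405) = sqrt(100 - 35405) = sqrt(-35305) = I*sqrt(35305)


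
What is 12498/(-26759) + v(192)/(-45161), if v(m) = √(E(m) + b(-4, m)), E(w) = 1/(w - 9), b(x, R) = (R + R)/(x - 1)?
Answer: -12498/26759 - I*√64294305/41322315 ≈ -0.46706 - 0.00019404*I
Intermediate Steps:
b(x, R) = 2*R/(-1 + x) (b(x, R) = (2*R)/(-1 + x) = 2*R/(-1 + x))
E(w) = 1/(-9 + w)
v(m) = √(1/(-9 + m) - 2*m/5) (v(m) = √(1/(-9 + m) + 2*m/(-1 - 4)) = √(1/(-9 + m) + 2*m/(-5)) = √(1/(-9 + m) + 2*m*(-⅕)) = √(1/(-9 + m) - 2*m/5))
12498/(-26759) + v(192)/(-45161) = 12498/(-26759) + (√(-10*192 + 25/(-9 + 192))/5)/(-45161) = 12498*(-1/26759) + (√(-1920 + 25/183)/5)*(-1/45161) = -12498/26759 + (√(-1920 + 25*(1/183))/5)*(-1/45161) = -12498/26759 + (√(-1920 + 25/183)/5)*(-1/45161) = -12498/26759 + (√(-351335/183)/5)*(-1/45161) = -12498/26759 + ((I*√64294305/183)/5)*(-1/45161) = -12498/26759 + (I*√64294305/915)*(-1/45161) = -12498/26759 - I*√64294305/41322315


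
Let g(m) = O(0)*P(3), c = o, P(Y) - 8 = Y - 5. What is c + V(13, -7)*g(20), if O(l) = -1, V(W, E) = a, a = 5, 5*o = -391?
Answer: -541/5 ≈ -108.20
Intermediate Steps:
P(Y) = 3 + Y (P(Y) = 8 + (Y - 5) = 8 + (-5 + Y) = 3 + Y)
o = -391/5 (o = (⅕)*(-391) = -391/5 ≈ -78.200)
c = -391/5 ≈ -78.200
V(W, E) = 5
g(m) = -6 (g(m) = -(3 + 3) = -1*6 = -6)
c + V(13, -7)*g(20) = -391/5 + 5*(-6) = -391/5 - 30 = -541/5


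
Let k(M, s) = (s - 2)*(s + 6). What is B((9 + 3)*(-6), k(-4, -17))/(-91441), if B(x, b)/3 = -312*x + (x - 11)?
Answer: -67143/91441 ≈ -0.73428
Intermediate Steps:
k(M, s) = (-2 + s)*(6 + s)
B(x, b) = -33 - 933*x (B(x, b) = 3*(-312*x + (x - 11)) = 3*(-312*x + (-11 + x)) = 3*(-11 - 311*x) = -33 - 933*x)
B((9 + 3)*(-6), k(-4, -17))/(-91441) = (-33 - 933*(9 + 3)*(-6))/(-91441) = (-33 - 11196*(-6))*(-1/91441) = (-33 - 933*(-72))*(-1/91441) = (-33 + 67176)*(-1/91441) = 67143*(-1/91441) = -67143/91441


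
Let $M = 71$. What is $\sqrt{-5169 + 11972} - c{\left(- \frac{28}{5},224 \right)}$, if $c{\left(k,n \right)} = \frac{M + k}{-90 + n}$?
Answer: $- \frac{327}{670} + \sqrt{6803} \approx 81.992$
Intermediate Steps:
$c{\left(k,n \right)} = \frac{71 + k}{-90 + n}$
$\sqrt{-5169 + 11972} - c{\left(- \frac{28}{5},224 \right)} = \sqrt{-5169 + 11972} - \frac{71 - \frac{28}{5}}{-90 + 224} = \sqrt{6803} - \frac{71 - \frac{28}{5}}{134} = \sqrt{6803} - \frac{1}{134} \cdot \frac{327}{5} = \sqrt{6803} - \frac{327}{670} = - \frac{327}{670} + \sqrt{6803}$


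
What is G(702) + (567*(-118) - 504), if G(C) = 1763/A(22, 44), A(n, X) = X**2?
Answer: -130503997/1936 ≈ -67409.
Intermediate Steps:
G(C) = 1763/1936 (G(C) = 1763/(44**2) = 1763/1936)
G(702) + (567*(-118) - 504) = 1763/1936 + (567*(-118) - 504) = 1763/1936 + (-66906 - 504) = 1763/1936 - 67410 = -130503997/1936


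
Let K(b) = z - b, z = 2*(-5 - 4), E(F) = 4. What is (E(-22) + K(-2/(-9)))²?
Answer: 16384/81 ≈ 202.27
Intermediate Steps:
z = -18 (z = 2*(-9) = -18)
K(b) = -18 - b
(E(-22) + K(-2/(-9)))² = (4 + (-18 - (-2)/(-9)))² = (4 + (-18 - (-2)*(-1)/9))² = (4 + (-18 - 1*2/9))² = (4 + (-18 - 2/9))² = (4 - 164/9)² = (-128/9)² = 16384/81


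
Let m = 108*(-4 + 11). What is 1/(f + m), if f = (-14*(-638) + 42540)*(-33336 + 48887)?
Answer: 1/800441828 ≈ 1.2493e-9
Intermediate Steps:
m = 756 (m = 108*7 = 756)
f = 800441072 (f = (8932 + 42540)*15551 = 51472*15551 = 800441072)
1/(f + m) = 1/(800441072 + 756) = 1/800441828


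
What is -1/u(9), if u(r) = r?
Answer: -⅑ ≈ -0.11111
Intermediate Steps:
-1/u(9) = -1/9 = -1*⅑ = -⅑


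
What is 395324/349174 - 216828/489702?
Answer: 9823354448/14249267179 ≈ 0.68939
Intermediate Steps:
395324/349174 - 216828/489702 = 395324*(1/349174) - 216828*1/489702 = 197662/174587 - 36138/81617 = 9823354448/14249267179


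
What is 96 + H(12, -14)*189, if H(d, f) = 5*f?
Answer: -13134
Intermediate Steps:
96 + H(12, -14)*189 = 96 + (5*(-14))*189 = 96 - 70*189 = 96 - 13230 = -13134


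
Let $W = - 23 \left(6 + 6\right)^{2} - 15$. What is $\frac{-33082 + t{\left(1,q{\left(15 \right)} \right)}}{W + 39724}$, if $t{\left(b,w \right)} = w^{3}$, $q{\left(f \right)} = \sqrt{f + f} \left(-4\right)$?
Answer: $- \frac{1946}{2141} - \frac{1920 \sqrt{30}}{36397} \approx -1.1979$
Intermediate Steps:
$W = -3327$ ($W = - 23 \cdot 12^{2} - 15 = \left(-23\right) 144 - 15 = -3312 - 15 = -3327$)
$q{\left(f \right)} = - 4 \sqrt{2} \sqrt{f}$ ($q{\left(f \right)} = \sqrt{2 f} \left(-4\right) = \sqrt{2} \sqrt{f} \left(-4\right) = - 4 \sqrt{2} \sqrt{f}$)
$\frac{-33082 + t{\left(1,q{\left(15 \right)} \right)}}{W + 39724} = \frac{-33082 + \left(- 4 \sqrt{2} \sqrt{15}\right)^{3}}{-3327 + 39724} = \frac{-33082 + \left(- 4 \sqrt{30}\right)^{3}}{36397} = \left(-33082 - 1920 \sqrt{30}\right) \frac{1}{36397} = - \frac{1946}{2141} - \frac{1920 \sqrt{30}}{36397}$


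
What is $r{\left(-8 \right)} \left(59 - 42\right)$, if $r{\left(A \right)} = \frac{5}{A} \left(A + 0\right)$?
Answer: $85$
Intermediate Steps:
$r{\left(A \right)} = 5$ ($r{\left(A \right)} = \frac{5}{A} A = 5$)
$r{\left(-8 \right)} \left(59 - 42\right) = 5 \left(59 - 42\right) = 5 \cdot 17 = 85$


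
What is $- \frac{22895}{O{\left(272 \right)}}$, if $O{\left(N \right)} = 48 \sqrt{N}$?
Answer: $- \frac{22895 \sqrt{17}}{3264} \approx -28.921$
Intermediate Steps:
$- \frac{22895}{O{\left(272 \right)}} = - \frac{22895}{48 \sqrt{272}} = - \frac{22895}{48 \cdot 4 \sqrt{17}} = - \frac{22895}{192 \sqrt{17}} = - 22895 \frac{\sqrt{17}}{3264} = - \frac{22895 \sqrt{17}}{3264}$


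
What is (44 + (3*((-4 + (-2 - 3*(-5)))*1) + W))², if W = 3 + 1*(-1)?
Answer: 5329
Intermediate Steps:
W = 2 (W = 3 - 1 = 2)
(44 + (3*((-4 + (-2 - 3*(-5)))*1) + W))² = (44 + (3*((-4 + (-2 - 3*(-5)))*1) + 2))² = (44 + (3*((-4 + (-2 + 15))*1) + 2))² = (44 + (3*((-4 + 13)*1) + 2))² = (44 + (3*(9*1) + 2))² = (44 + (3*9 + 2))² = (44 + (27 + 2))² = (44 + 29)² = 73² = 5329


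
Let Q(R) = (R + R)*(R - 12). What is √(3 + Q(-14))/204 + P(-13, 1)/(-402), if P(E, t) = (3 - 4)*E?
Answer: -13/402 + √731/204 ≈ 0.10020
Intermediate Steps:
Q(R) = 2*R*(-12 + R) (Q(R) = (2*R)*(-12 + R) = 2*R*(-12 + R))
P(E, t) = -E
√(3 + Q(-14))/204 + P(-13, 1)/(-402) = √(3 + 2*(-14)*(-12 - 14))/204 - 1*(-13)/(-402) = √(3 + 2*(-14)*(-26))*(1/204) + 13*(-1/402) = √(3 + 728)*(1/204) - 13/402 = √731*(1/204) - 13/402 = √731/204 - 13/402 = -13/402 + √731/204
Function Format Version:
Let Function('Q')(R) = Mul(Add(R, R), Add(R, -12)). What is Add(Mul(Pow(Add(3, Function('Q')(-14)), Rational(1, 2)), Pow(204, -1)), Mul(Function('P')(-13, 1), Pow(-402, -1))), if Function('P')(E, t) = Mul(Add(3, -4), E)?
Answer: Add(Rational(-13, 402), Mul(Rational(1, 204), Pow(731, Rational(1, 2)))) ≈ 0.10020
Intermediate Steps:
Function('Q')(R) = Mul(2, R, Add(-12, R)) (Function('Q')(R) = Mul(Mul(2, R), Add(-12, R)) = Mul(2, R, Add(-12, R)))
Function('P')(E, t) = Mul(-1, E)
Add(Mul(Pow(Add(3, Function('Q')(-14)), Rational(1, 2)), Pow(204, -1)), Mul(Function('P')(-13, 1), Pow(-402, -1))) = Add(Mul(Pow(Add(3, Mul(2, -14, Add(-12, -14))), Rational(1, 2)), Pow(204, -1)), Mul(Mul(-1, -13), Pow(-402, -1))) = Add(Mul(Pow(Add(3, Mul(2, -14, -26)), Rational(1, 2)), Rational(1, 204)), Mul(13, Rational(-1, 402))) = Add(Mul(Pow(Add(3, 728), Rational(1, 2)), Rational(1, 204)), Rational(-13, 402)) = Add(Mul(Pow(731, Rational(1, 2)), Rational(1, 204)), Rational(-13, 402)) = Add(Mul(Rational(1, 204), Pow(731, Rational(1, 2))), Rational(-13, 402)) = Add(Rational(-13, 402), Mul(Rational(1, 204), Pow(731, Rational(1, 2))))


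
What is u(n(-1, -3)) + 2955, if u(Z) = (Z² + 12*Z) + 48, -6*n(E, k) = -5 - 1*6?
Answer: 109021/36 ≈ 3028.4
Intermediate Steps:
n(E, k) = 11/6 (n(E, k) = -(-5 - 1*6)/6 = -(-5 - 6)/6 = -⅙*(-11) = 11/6)
u(Z) = 48 + Z² + 12*Z
u(n(-1, -3)) + 2955 = (48 + (11/6)² + 12*(11/6)) + 2955 = (48 + 121/36 + 22) + 2955 = 2641/36 + 2955 = 109021/36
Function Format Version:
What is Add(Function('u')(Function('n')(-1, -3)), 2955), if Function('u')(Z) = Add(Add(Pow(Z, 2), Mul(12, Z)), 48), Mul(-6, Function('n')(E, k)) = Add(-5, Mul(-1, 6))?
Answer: Rational(109021, 36) ≈ 3028.4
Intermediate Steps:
Function('n')(E, k) = Rational(11, 6) (Function('n')(E, k) = Mul(Rational(-1, 6), Add(-5, Mul(-1, 6))) = Mul(Rational(-1, 6), Add(-5, -6)) = Mul(Rational(-1, 6), -11) = Rational(11, 6))
Function('u')(Z) = Add(48, Pow(Z, 2), Mul(12, Z))
Add(Function('u')(Function('n')(-1, -3)), 2955) = Add(Add(48, Pow(Rational(11, 6), 2), Mul(12, Rational(11, 6))), 2955) = Add(Add(48, Rational(121, 36), 22), 2955) = Add(Rational(2641, 36), 2955) = Rational(109021, 36)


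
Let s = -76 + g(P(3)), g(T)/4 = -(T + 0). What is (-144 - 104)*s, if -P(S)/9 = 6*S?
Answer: -141856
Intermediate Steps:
P(S) = -54*S
g(T) = -4*T (g(T) = 4*(-(T + 0)) = 4*(-T) = -4*T)
s = 572 (s = -76 - (-216)*3 = -76 - 4*(-162) = -76 + 648 = 572)
(-144 - 104)*s = (-144 - 104)*572 = -248*572 = -141856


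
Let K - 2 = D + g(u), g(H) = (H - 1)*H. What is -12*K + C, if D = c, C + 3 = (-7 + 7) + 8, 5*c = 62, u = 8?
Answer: -4199/5 ≈ -839.80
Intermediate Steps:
c = 62/5 (c = (⅕)*62 = 62/5 ≈ 12.400)
g(H) = H*(-1 + H) (g(H) = (-1 + H)*H = H*(-1 + H))
C = 5 (C = -3 + ((-7 + 7) + 8) = -3 + (0 + 8) = -3 + 8 = 5)
D = 62/5 ≈ 12.400
K = 352/5 (K = 2 + (62/5 + 8*(-1 + 8)) = 2 + (62/5 + 8*7) = 2 + (62/5 + 56) = 2 + 342/5 = 352/5 ≈ 70.400)
-12*K + C = -12*352/5 + 5 = -4224/5 + 5 = -4199/5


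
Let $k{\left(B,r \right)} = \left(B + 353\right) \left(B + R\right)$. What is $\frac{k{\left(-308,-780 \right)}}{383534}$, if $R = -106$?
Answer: $- \frac{9315}{191767} \approx -0.048575$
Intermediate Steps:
$k{\left(B,r \right)} = \left(-106 + B\right) \left(353 + B\right)$ ($k{\left(B,r \right)} = \left(B + 353\right) \left(B - 106\right) = \left(353 + B\right) \left(-106 + B\right) = \left(-106 + B\right) \left(353 + B\right)$)
$\frac{k{\left(-308,-780 \right)}}{383534} = \frac{-37418 + \left(-308\right)^{2} + 247 \left(-308\right)}{383534} = \left(-37418 + 94864 - 76076\right) \frac{1}{383534} = \left(-18630\right) \frac{1}{383534} = - \frac{9315}{191767}$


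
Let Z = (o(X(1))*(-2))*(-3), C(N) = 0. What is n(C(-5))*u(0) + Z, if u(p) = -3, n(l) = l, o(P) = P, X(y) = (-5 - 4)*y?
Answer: -54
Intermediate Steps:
X(y) = -9*y
Z = -54 (Z = (-9*1*(-2))*(-3) = -9*(-2)*(-3) = 18*(-3) = -54)
n(C(-5))*u(0) + Z = 0*(-3) - 54 = 0 - 54 = -54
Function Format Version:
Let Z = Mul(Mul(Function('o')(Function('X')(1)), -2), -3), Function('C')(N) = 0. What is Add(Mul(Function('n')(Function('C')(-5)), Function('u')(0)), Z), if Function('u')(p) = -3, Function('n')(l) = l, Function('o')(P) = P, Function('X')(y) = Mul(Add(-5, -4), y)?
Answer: -54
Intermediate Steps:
Function('X')(y) = Mul(-9, y)
Z = -54 (Z = Mul(Mul(Mul(-9, 1), -2), -3) = Mul(Mul(-9, -2), -3) = Mul(18, -3) = -54)
Add(Mul(Function('n')(Function('C')(-5)), Function('u')(0)), Z) = Add(Mul(0, -3), -54) = Add(0, -54) = -54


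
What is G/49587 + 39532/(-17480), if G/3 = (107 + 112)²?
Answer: 46233463/72231730 ≈ 0.64007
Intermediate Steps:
G = 143883 (G = 3*(107 + 112)² = 3*219² = 3*47961 = 143883)
G/49587 + 39532/(-17480) = 143883/49587 + 39532/(-17480) = 143883*(1/49587) + 39532*(-1/17480) = 47961/16529 - 9883/4370 = 46233463/72231730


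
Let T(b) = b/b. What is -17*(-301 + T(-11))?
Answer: 5100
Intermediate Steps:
T(b) = 1
-17*(-301 + T(-11)) = -17*(-301 + 1) = -17*(-300) = 5100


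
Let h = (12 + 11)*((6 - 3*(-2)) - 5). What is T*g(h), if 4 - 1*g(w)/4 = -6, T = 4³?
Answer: 2560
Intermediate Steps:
T = 64
h = 161 (h = 23*((6 + 6) - 5) = 23*(12 - 5) = 23*7 = 161)
g(w) = 40 (g(w) = 16 - 4*(-6) = 16 + 24 = 40)
T*g(h) = 64*40 = 2560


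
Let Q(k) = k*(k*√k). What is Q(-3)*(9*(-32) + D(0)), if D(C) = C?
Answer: -2592*I*√3 ≈ -4489.5*I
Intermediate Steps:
Q(k) = k^(5/2) (Q(k) = k*k^(3/2) = k^(5/2))
Q(-3)*(9*(-32) + D(0)) = (-3)^(5/2)*(9*(-32) + 0) = (9*I*√3)*(-288 + 0) = (9*I*√3)*(-288) = -2592*I*√3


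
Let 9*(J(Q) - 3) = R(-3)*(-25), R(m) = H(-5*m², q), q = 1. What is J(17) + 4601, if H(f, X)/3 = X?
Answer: 13787/3 ≈ 4595.7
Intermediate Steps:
H(f, X) = 3*X
R(m) = 3 (R(m) = 3*1 = 3)
J(Q) = -16/3 (J(Q) = 3 + (3*(-25))/9 = 3 + (⅑)*(-75) = 3 - 25/3 = -16/3)
J(17) + 4601 = -16/3 + 4601 = 13787/3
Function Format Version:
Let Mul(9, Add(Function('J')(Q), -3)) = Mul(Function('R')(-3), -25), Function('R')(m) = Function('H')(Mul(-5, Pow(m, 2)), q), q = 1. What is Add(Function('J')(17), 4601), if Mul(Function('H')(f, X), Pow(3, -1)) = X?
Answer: Rational(13787, 3) ≈ 4595.7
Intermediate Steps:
Function('H')(f, X) = Mul(3, X)
Function('R')(m) = 3 (Function('R')(m) = Mul(3, 1) = 3)
Function('J')(Q) = Rational(-16, 3) (Function('J')(Q) = Add(3, Mul(Rational(1, 9), Mul(3, -25))) = Add(3, Mul(Rational(1, 9), -75)) = Add(3, Rational(-25, 3)) = Rational(-16, 3))
Add(Function('J')(17), 4601) = Add(Rational(-16, 3), 4601) = Rational(13787, 3)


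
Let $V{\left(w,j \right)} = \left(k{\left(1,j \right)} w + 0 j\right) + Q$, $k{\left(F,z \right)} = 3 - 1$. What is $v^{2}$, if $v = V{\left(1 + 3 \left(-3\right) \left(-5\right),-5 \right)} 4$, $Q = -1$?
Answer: $132496$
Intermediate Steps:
$k{\left(F,z \right)} = 2$ ($k{\left(F,z \right)} = 3 - 1 = 2$)
$V{\left(w,j \right)} = -1 + 2 w$ ($V{\left(w,j \right)} = \left(2 w + 0 j\right) - 1 = \left(2 w + 0\right) - 1 = 2 w - 1 = -1 + 2 w$)
$v = 364$ ($v = \left(-1 + 2 \left(1 + 3 \left(-3\right) \left(-5\right)\right)\right) 4 = \left(-1 + 2 \left(1 - -45\right)\right) 4 = \left(-1 + 2 \left(1 + 45\right)\right) 4 = \left(-1 + 2 \cdot 46\right) 4 = \left(-1 + 92\right) 4 = 91 \cdot 4 = 364$)
$v^{2} = 364^{2} = 132496$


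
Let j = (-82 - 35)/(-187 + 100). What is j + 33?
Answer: 996/29 ≈ 34.345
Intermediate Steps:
j = 39/29 (j = -117/(-87) = -117*(-1/87) = 39/29 ≈ 1.3448)
j + 33 = 39/29 + 33 = 996/29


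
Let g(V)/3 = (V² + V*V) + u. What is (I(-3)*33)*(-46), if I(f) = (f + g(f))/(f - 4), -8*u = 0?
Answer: 77418/7 ≈ 11060.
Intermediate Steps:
u = 0 (u = -⅛*0 = 0)
g(V) = 6*V² (g(V) = 3*((V² + V*V) + 0) = 3*((V² + V²) + 0) = 3*(2*V² + 0) = 3*(2*V²) = 6*V²)
I(f) = (f + 6*f²)/(-4 + f) (I(f) = (f + 6*f²)/(f - 4) = (f + 6*f²)/(-4 + f))
(I(-3)*33)*(-46) = (-3*(1 + 6*(-3))/(-4 - 3)*33)*(-46) = (-3*(1 - 18)/(-7)*33)*(-46) = (-3*(-⅐)*(-17)*33)*(-46) = -51/7*33*(-46) = -1683/7*(-46) = 77418/7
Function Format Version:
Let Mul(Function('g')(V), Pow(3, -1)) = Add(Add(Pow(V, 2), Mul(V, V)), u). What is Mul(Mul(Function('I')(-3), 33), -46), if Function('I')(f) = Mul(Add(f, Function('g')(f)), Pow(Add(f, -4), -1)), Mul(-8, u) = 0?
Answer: Rational(77418, 7) ≈ 11060.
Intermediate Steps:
u = 0 (u = Mul(Rational(-1, 8), 0) = 0)
Function('g')(V) = Mul(6, Pow(V, 2)) (Function('g')(V) = Mul(3, Add(Add(Pow(V, 2), Mul(V, V)), 0)) = Mul(3, Add(Add(Pow(V, 2), Pow(V, 2)), 0)) = Mul(3, Add(Mul(2, Pow(V, 2)), 0)) = Mul(3, Mul(2, Pow(V, 2))) = Mul(6, Pow(V, 2)))
Function('I')(f) = Mul(Pow(Add(-4, f), -1), Add(f, Mul(6, Pow(f, 2)))) (Function('I')(f) = Mul(Add(f, Mul(6, Pow(f, 2))), Pow(Add(f, -4), -1)) = Mul(Add(f, Mul(6, Pow(f, 2))), Pow(Add(-4, f), -1)) = Mul(Pow(Add(-4, f), -1), Add(f, Mul(6, Pow(f, 2)))))
Mul(Mul(Function('I')(-3), 33), -46) = Mul(Mul(Mul(-3, Pow(Add(-4, -3), -1), Add(1, Mul(6, -3))), 33), -46) = Mul(Mul(Mul(-3, Pow(-7, -1), Add(1, -18)), 33), -46) = Mul(Mul(Mul(-3, Rational(-1, 7), -17), 33), -46) = Mul(Mul(Rational(-51, 7), 33), -46) = Mul(Rational(-1683, 7), -46) = Rational(77418, 7)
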